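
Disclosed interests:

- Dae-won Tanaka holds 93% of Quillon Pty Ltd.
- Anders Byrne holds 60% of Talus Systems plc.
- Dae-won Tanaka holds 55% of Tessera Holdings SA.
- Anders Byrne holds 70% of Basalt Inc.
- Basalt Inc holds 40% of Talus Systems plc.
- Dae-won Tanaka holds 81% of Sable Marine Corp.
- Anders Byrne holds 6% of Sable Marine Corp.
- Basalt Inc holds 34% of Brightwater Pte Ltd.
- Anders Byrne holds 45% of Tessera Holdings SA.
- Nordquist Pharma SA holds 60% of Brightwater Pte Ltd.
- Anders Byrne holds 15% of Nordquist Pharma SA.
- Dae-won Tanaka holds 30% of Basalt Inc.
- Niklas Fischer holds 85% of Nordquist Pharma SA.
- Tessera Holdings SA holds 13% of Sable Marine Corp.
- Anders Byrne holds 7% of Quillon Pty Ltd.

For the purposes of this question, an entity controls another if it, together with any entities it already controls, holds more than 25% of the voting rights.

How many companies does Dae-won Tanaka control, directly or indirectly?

Dae-won holds 30% of Basalt, so Dae-won controls Basalt.
Dae-won holds 93% of Quillon, so Dae-won controls Quillon.
Dae-won holds 55% of Tessera, so Dae-won controls Tessera.
Dae-won and Tessera together hold 81% + 13% = 94% of Sable, so Dae-won controls Sable.
Basalt holds 40% of Talus, so Dae-won controls Talus.
Basalt holds 34% of Brightwater, so Dae-won controls Brightwater.
No other company's threshold is met.
Dae-won controls 6 companies.

6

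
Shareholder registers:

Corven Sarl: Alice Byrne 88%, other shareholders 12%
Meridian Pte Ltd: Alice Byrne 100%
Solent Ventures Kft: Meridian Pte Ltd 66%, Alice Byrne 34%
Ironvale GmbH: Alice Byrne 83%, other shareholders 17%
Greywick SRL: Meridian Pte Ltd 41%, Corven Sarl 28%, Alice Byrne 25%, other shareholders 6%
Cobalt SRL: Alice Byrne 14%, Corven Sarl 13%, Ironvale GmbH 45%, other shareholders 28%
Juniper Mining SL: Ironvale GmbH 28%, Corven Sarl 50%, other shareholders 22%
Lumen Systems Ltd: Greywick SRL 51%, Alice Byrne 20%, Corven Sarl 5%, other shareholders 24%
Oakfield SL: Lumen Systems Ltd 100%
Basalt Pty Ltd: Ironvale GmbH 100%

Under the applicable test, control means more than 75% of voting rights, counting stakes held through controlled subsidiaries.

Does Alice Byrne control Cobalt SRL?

Alice holds 88% of Corven, so Alice controls Corven.
Alice holds 100% of Meridian, so Alice controls Meridian.
Meridian and Alice together hold 66% + 34% = 100% of Solent, so Alice controls Solent.
Alice holds 83% of Ironvale, so Alice controls Ironvale.
Meridian and Corven and Alice together hold 41% + 28% + 25% = 94% of Greywick, so Alice controls Greywick.
Ironvale and Corven together hold 28% + 50% = 78% of Juniper, so Alice controls Juniper.
Greywick and Alice and Corven together hold 51% + 20% + 5% = 76% of Lumen, so Alice controls Lumen.
Lumen holds 100% of Oakfield, so Alice controls Oakfield.
Ironvale holds 100% of Basalt, so Alice controls Basalt.
In Cobalt, Alice's side holds only 14% + 13% + 45% = 72%, not > 75%.
So Alice does not control Cobalt.

No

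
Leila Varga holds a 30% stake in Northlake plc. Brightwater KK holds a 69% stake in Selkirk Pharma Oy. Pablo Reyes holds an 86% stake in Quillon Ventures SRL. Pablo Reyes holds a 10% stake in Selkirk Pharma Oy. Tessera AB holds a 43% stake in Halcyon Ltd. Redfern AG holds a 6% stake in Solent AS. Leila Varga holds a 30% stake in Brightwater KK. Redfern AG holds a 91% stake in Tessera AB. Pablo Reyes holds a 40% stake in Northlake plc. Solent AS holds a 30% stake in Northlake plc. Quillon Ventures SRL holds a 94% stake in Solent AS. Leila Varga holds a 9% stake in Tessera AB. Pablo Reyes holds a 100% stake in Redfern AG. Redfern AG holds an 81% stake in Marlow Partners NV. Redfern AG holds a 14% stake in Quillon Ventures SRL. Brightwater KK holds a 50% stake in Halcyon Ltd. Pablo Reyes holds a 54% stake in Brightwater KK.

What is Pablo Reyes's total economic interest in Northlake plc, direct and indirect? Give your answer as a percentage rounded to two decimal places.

70.00%

Pablo reaches Northlake along 4 paths.
Via Quillon → Solent: 86% × 94% × 30% = 24.252%.
Via Redfern → Quillon → Solent: 100% × 14% × 94% × 30% = 3.948%.
Via Redfern → Solent: 100% × 6% × 30% = 1.8%.
Direct stake: 40% = 40%.
Total: 24.252% + 3.948% + 1.8% + 40% = 70%.
Rounded: 70.00%.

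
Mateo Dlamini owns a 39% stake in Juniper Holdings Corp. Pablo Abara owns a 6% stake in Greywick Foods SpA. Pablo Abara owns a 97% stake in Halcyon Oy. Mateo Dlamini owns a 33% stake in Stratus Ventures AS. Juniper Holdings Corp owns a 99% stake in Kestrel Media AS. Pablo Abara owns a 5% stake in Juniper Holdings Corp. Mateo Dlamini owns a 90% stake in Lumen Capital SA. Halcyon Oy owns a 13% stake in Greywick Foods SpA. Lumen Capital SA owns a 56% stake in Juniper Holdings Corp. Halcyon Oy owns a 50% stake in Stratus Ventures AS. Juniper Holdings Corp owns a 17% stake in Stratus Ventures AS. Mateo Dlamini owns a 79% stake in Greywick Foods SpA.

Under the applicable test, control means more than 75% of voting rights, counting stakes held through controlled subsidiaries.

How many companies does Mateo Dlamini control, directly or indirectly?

Mateo holds 90% of Lumen, so Mateo controls Lumen.
Lumen and Mateo together hold 56% + 39% = 95% of Juniper, so Mateo controls Juniper.
Mateo holds 79% of Greywick, so Mateo controls Greywick.
Juniper holds 99% of Kestrel, so Mateo controls Kestrel.
No other company's threshold is met.
Mateo controls 4 companies.

4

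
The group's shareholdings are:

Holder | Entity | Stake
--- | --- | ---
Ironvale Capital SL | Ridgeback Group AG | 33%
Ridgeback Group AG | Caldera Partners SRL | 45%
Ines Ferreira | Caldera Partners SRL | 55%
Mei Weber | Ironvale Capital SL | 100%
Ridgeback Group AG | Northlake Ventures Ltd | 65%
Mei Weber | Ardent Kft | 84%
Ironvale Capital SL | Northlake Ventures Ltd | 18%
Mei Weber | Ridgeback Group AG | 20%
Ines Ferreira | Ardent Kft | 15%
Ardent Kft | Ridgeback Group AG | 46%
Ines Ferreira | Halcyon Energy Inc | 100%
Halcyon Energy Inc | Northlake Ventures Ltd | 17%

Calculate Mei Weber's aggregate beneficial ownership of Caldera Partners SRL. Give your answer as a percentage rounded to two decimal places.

41.24%

Mei reaches Caldera along 3 paths.
Via Ridgeback: 20% × 45% = 9%.
Via Ardent → Ridgeback: 84% × 46% × 45% = 17.388%.
Via Ironvale → Ridgeback: 100% × 33% × 45% = 14.85%.
Total: 9% + 17.388% + 14.85% = 41.238%.
Rounded: 41.24%.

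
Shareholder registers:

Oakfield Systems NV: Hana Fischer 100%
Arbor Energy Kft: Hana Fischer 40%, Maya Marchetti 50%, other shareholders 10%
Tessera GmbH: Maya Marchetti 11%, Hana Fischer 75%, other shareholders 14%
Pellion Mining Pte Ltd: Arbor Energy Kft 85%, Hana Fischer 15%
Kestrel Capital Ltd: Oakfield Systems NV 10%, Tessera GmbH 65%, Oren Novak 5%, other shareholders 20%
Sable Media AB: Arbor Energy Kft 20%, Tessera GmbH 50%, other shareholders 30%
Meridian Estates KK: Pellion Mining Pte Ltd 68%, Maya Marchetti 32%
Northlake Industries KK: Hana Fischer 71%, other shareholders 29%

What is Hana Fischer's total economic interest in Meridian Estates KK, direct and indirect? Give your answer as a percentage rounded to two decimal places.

33.32%

Hana reaches Meridian along 2 paths.
Via Arbor → Pellion: 40% × 85% × 68% = 23.12%.
Via Pellion: 15% × 68% = 10.2%.
Total: 23.12% + 10.2% = 33.32%.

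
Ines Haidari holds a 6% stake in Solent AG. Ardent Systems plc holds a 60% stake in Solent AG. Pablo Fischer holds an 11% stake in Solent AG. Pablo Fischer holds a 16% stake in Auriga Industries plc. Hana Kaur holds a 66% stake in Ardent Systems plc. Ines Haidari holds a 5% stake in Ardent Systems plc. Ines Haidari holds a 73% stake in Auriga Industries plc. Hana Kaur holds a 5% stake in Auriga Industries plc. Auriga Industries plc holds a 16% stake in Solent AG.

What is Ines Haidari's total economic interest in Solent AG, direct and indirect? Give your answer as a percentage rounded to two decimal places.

20.68%

Ines reaches Solent along 3 paths.
Direct stake: 6% = 6%.
Via Ardent: 5% × 60% = 3%.
Via Auriga: 73% × 16% = 11.68%.
Total: 6% + 3% + 11.68% = 20.68%.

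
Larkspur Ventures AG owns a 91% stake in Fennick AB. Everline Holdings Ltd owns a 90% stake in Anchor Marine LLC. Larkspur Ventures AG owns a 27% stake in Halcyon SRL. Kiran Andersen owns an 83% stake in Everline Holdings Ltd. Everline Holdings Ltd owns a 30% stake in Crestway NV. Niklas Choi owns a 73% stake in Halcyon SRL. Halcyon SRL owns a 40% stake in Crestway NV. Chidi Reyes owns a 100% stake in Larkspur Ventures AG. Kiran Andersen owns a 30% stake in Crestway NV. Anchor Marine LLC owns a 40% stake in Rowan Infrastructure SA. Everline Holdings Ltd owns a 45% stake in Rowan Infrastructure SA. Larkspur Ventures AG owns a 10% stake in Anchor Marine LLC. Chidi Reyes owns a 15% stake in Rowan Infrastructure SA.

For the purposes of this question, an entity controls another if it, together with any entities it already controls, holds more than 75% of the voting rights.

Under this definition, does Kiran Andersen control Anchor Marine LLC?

Yes

Kiran holds 83% of Everline, so Kiran controls Everline.
Everline holds 90% of Anchor, so Kiran controls Anchor.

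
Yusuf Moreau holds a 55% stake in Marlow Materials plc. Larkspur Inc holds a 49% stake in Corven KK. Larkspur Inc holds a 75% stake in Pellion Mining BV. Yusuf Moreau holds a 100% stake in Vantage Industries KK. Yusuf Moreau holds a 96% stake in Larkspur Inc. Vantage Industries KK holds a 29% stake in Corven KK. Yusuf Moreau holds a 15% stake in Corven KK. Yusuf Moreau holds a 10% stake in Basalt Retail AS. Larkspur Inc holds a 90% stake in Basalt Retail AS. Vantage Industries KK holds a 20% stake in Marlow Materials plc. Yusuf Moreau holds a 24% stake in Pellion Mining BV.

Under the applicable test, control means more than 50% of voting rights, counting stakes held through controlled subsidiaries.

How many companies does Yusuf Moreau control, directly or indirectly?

Yusuf holds 100% of Vantage, so Yusuf controls Vantage.
Yusuf holds 96% of Larkspur, so Yusuf controls Larkspur.
Vantage and Yusuf and Larkspur together hold 29% + 15% + 49% = 93% of Corven, so Yusuf controls Corven.
Larkspur and Yusuf together hold 90% + 10% = 100% of Basalt, so Yusuf controls Basalt.
Larkspur and Yusuf together hold 75% + 24% = 99% of Pellion, so Yusuf controls Pellion.
Vantage and Yusuf together hold 20% + 55% = 75% of Marlow, so Yusuf controls Marlow.
Yusuf controls 6 companies.

6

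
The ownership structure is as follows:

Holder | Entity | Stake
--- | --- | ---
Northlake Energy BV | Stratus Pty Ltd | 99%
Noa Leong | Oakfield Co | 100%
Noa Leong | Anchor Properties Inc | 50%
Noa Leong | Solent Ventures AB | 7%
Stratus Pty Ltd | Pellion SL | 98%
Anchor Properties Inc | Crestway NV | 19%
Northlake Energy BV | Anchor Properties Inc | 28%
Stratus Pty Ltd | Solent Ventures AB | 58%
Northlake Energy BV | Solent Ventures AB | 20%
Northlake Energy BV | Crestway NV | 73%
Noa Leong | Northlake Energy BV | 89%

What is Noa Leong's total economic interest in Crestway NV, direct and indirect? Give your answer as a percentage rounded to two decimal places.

79.20%

Noa reaches Crestway along 3 paths.
Via Northlake: 89% × 73% = 64.97%.
Via Northlake → Anchor: 89% × 28% × 19% = 4.7348%.
Via Anchor: 50% × 19% = 9.5%.
Total: 64.97% + 4.7348% + 9.5% = 79.2048%.
Rounded: 79.20%.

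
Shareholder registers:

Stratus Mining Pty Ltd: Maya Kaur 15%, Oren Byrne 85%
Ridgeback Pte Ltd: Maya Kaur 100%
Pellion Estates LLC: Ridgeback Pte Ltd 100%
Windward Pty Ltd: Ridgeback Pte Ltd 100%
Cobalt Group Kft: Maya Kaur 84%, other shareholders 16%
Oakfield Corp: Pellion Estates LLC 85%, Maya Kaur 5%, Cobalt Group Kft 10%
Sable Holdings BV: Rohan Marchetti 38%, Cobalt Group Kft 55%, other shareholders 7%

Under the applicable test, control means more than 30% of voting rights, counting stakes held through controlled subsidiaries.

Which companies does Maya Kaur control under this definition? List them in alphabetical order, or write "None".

Maya holds 100% of Ridgeback, so Maya controls Ridgeback.
Ridgeback holds 100% of Pellion, so Maya controls Pellion.
Ridgeback holds 100% of Windward, so Maya controls Windward.
Maya holds 84% of Cobalt, so Maya controls Cobalt.
Pellion and Maya and Cobalt together hold 85% + 5% + 10% = 100% of Oakfield, so Maya controls Oakfield.
Cobalt holds 55% of Sable, so Maya controls Sable.
No other company's threshold is met.

Cobalt Group Kft, Oakfield Corp, Pellion Estates LLC, Ridgeback Pte Ltd, Sable Holdings BV, Windward Pty Ltd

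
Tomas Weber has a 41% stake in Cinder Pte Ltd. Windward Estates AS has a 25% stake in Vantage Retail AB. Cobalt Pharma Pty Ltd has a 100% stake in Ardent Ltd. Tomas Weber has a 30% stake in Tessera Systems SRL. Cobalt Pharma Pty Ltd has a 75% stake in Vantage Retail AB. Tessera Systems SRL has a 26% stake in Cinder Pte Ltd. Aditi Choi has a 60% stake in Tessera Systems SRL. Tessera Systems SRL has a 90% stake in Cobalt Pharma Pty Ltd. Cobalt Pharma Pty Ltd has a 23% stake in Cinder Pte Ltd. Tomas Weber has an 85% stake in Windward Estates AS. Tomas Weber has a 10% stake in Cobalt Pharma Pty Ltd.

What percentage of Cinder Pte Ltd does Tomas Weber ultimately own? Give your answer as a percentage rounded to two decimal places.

57.31%

Tomas reaches Cinder along 4 paths.
Direct stake: 41% = 41%.
Via Tessera: 30% × 26% = 7.8%.
Via Cobalt: 10% × 23% = 2.3%.
Via Tessera → Cobalt: 30% × 90% × 23% = 6.21%.
Total: 41% + 7.8% + 2.3% + 6.21% = 57.31%.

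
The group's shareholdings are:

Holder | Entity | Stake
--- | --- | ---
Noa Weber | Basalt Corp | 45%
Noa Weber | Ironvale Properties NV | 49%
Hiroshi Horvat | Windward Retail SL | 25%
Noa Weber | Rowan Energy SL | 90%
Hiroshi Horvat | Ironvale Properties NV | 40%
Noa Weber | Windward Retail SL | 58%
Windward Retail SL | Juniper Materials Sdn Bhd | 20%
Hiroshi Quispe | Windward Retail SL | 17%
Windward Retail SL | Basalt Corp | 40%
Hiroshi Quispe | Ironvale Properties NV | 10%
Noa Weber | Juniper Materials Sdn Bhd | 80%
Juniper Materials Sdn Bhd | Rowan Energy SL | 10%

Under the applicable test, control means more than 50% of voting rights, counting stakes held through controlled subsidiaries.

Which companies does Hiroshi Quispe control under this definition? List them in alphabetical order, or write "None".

Hiroshi Quispe's largest direct stake is 17% in Windward, which does not meet the threshold.

None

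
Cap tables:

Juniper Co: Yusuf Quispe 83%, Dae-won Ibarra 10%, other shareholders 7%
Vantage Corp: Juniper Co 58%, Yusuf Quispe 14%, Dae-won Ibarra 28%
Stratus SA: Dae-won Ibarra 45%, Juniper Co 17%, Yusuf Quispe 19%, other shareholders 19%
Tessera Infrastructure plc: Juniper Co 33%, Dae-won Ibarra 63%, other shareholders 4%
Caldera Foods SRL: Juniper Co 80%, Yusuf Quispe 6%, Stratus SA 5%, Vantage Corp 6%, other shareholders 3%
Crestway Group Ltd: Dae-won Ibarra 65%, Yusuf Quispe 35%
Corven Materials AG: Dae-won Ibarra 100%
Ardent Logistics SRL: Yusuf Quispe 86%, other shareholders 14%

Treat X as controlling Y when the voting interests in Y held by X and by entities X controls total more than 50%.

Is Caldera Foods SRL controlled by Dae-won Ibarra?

No

Dae-won holds 63% of Tessera, so Dae-won controls Tessera.
Dae-won holds 65% of Crestway, so Dae-won controls Crestway.
Dae-won holds 100% of Corven, so Dae-won controls Corven.
Neither Dae-won nor any entity Dae-won controls holds any voting interest in Caldera.
So Dae-won does not control Caldera.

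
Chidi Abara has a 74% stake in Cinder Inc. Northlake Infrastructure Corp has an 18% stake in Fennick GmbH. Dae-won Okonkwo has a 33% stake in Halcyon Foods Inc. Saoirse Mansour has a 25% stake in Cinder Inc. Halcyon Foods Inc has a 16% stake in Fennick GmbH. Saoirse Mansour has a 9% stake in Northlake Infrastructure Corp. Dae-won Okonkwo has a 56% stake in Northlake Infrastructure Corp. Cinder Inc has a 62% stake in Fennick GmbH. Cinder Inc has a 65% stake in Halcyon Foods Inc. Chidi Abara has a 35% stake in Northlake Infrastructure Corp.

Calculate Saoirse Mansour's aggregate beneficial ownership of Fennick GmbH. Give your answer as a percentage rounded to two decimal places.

Saoirse reaches Fennick along 3 paths.
Via Cinder → Halcyon: 25% × 65% × 16% = 2.6%.
Via Cinder: 25% × 62% = 15.5%.
Via Northlake: 9% × 18% = 1.62%.
Total: 2.6% + 15.5% + 1.62% = 19.72%.

19.72%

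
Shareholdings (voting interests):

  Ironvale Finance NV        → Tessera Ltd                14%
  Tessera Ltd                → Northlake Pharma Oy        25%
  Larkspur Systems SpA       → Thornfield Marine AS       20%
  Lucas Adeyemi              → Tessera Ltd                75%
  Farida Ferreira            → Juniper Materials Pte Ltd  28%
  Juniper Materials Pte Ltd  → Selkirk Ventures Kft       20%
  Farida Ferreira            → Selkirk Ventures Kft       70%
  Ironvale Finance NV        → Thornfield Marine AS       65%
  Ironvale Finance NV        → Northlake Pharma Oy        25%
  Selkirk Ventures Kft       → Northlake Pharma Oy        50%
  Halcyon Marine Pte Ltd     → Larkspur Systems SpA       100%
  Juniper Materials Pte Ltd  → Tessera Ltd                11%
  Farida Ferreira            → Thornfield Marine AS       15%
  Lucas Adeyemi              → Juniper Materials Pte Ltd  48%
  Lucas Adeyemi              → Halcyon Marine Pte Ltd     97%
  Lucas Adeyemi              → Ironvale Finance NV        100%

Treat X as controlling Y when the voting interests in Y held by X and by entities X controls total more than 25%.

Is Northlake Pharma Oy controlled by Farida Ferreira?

Farida holds 28% of Juniper, so Farida controls Juniper.
Farida and Juniper together hold 70% + 20% = 90% of Selkirk, so Farida controls Selkirk.
Selkirk holds 50% of Northlake, so Farida controls Northlake.

Yes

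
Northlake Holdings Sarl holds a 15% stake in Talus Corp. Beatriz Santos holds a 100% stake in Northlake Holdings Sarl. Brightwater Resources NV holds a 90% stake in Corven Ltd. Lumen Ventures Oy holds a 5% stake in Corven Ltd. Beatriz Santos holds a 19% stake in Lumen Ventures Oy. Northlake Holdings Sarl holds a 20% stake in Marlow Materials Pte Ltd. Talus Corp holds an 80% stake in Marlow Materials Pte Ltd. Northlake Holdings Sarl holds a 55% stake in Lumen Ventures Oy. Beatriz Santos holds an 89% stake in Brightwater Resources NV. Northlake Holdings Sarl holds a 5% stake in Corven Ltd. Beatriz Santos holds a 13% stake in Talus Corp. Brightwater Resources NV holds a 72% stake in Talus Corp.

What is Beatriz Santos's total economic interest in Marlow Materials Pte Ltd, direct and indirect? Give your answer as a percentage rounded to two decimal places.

93.66%

Beatriz reaches Marlow along 4 paths.
Via Northlake: 100% × 20% = 20%.
Via Brightwater → Talus: 89% × 72% × 80% = 51.264%.
Via Northlake → Talus: 100% × 15% × 80% = 12%.
Via Talus: 13% × 80% = 10.4%.
Total: 20% + 51.264% + 12% + 10.4% = 93.664%.
Rounded: 93.66%.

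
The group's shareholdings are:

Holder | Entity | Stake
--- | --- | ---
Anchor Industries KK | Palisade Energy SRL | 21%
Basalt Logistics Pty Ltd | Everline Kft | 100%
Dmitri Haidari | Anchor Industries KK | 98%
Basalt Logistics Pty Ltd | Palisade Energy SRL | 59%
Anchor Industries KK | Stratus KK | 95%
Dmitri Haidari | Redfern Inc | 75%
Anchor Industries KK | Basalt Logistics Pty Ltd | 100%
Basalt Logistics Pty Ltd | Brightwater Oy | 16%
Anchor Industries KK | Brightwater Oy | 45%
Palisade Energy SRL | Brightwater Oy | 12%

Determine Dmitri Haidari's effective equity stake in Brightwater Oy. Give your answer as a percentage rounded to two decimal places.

69.19%

Dmitri reaches Brightwater along 4 paths.
Via Anchor → Basalt → Palisade: 98% × 100% × 59% × 12% = 6.9384%.
Via Anchor → Palisade: 98% × 21% × 12% = 2.4696%.
Via Anchor: 98% × 45% = 44.1%.
Via Anchor → Basalt: 98% × 100% × 16% = 15.68%.
Total: 6.9384% + 2.4696% + 44.1% + 15.68% = 69.188%.
Rounded: 69.19%.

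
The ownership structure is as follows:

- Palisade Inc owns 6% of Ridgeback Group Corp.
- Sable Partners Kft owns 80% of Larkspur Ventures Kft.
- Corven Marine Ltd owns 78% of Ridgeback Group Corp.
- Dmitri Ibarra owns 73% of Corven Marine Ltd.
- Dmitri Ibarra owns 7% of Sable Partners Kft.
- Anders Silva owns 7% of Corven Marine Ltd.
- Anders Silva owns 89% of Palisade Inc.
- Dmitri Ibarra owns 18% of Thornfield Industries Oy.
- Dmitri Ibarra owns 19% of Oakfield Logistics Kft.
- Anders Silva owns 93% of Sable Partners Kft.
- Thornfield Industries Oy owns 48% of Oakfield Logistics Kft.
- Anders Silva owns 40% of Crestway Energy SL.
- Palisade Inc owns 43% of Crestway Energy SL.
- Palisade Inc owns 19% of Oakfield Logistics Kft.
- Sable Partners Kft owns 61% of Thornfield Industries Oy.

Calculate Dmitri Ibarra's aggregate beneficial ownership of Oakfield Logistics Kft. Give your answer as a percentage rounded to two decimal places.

29.69%

Dmitri reaches Oakfield along 3 paths.
Direct stake: 19% = 19%.
Via Sable → Thornfield: 7% × 61% × 48% = 2.0496%.
Via Thornfield: 18% × 48% = 8.64%.
Total: 19% + 2.0496% + 8.64% = 29.6896%.
Rounded: 29.69%.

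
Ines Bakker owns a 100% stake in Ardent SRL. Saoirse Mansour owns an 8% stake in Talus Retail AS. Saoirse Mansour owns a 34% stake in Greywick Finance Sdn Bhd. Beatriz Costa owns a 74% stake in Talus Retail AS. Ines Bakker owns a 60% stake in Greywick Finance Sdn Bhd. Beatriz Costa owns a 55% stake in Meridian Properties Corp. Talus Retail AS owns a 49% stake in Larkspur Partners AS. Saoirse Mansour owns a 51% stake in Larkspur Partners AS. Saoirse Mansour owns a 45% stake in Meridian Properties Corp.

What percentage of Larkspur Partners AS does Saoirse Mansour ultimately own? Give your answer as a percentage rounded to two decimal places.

Saoirse reaches Larkspur along 2 paths.
Direct stake: 51% = 51%.
Via Talus: 8% × 49% = 3.92%.
Total: 51% + 3.92% = 54.92%.

54.92%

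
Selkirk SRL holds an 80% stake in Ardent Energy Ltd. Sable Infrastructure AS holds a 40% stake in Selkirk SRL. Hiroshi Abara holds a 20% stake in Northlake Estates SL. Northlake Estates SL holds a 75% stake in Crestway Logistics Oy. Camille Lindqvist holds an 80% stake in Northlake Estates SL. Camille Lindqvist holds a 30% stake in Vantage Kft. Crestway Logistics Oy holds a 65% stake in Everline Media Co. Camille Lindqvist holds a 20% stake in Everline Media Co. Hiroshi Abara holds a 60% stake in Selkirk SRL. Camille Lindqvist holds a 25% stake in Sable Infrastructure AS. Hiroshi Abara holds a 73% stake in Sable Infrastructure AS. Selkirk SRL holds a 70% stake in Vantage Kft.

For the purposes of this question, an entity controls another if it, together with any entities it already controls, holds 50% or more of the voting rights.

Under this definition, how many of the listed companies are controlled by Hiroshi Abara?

Hiroshi holds 73% of Sable, so Hiroshi controls Sable.
Hiroshi and Sable together hold 60% + 40% = 100% of Selkirk, so Hiroshi controls Selkirk.
Selkirk holds 70% of Vantage, so Hiroshi controls Vantage.
Selkirk holds 80% of Ardent, so Hiroshi controls Ardent.
No other company's threshold is met.
Hiroshi controls 4 companies.

4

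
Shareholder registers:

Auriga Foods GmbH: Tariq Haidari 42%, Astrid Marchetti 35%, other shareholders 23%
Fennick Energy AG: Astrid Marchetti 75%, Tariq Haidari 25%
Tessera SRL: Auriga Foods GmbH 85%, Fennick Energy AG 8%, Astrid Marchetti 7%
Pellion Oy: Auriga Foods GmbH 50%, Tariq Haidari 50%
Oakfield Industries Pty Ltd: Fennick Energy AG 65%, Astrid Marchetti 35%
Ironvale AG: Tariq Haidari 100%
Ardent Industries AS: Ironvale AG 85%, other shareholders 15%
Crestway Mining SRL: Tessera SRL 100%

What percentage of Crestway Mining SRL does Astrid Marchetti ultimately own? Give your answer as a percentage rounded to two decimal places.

Astrid reaches Crestway along 3 paths.
Via Auriga → Tessera: 35% × 85% × 100% = 29.75%.
Via Fennick → Tessera: 75% × 8% × 100% = 6%.
Via Tessera: 7% × 100% = 7%.
Total: 29.75% + 6% + 7% = 42.75%.

42.75%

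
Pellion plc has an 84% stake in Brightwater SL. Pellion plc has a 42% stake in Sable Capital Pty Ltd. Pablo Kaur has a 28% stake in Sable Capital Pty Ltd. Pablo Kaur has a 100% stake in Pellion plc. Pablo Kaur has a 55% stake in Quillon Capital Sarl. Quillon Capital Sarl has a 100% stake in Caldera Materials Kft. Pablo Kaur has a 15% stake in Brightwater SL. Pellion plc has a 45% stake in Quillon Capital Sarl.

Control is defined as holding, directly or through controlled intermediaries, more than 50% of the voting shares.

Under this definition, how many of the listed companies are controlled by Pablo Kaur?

Pablo holds 100% of Pellion, so Pablo controls Pellion.
Pablo and Pellion together hold 15% + 84% = 99% of Brightwater, so Pablo controls Brightwater.
Pablo and Pellion together hold 55% + 45% = 100% of Quillon, so Pablo controls Quillon.
Pablo and Pellion together hold 28% + 42% = 70% of Sable, so Pablo controls Sable.
Quillon holds 100% of Caldera, so Pablo controls Caldera.
Pablo controls 5 companies.

5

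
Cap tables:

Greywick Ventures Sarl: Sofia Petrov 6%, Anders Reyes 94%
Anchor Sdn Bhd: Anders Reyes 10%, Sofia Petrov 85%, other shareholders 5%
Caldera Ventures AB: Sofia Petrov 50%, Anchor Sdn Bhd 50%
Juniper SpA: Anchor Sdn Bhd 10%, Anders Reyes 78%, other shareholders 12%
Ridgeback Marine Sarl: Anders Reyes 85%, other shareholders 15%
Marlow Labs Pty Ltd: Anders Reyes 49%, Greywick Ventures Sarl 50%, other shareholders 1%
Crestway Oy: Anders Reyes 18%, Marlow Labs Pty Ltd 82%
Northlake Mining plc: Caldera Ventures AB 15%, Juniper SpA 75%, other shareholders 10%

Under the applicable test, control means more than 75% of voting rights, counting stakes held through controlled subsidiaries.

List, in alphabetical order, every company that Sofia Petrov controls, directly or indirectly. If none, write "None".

Anchor Sdn Bhd, Caldera Ventures AB

Sofia holds 85% of Anchor, so Sofia controls Anchor.
Sofia and Anchor together hold 50% + 50% = 100% of Caldera, so Sofia controls Caldera.
No other company's threshold is met.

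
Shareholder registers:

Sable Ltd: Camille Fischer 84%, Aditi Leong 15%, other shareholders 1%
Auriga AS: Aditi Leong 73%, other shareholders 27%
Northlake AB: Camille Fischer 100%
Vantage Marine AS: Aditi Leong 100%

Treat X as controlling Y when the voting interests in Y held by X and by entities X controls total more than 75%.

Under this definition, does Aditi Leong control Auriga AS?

Aditi holds 100% of Vantage, so Aditi controls Vantage.
In Auriga, Aditi's side holds only 73%, not > 75%.
So Aditi does not control Auriga.

No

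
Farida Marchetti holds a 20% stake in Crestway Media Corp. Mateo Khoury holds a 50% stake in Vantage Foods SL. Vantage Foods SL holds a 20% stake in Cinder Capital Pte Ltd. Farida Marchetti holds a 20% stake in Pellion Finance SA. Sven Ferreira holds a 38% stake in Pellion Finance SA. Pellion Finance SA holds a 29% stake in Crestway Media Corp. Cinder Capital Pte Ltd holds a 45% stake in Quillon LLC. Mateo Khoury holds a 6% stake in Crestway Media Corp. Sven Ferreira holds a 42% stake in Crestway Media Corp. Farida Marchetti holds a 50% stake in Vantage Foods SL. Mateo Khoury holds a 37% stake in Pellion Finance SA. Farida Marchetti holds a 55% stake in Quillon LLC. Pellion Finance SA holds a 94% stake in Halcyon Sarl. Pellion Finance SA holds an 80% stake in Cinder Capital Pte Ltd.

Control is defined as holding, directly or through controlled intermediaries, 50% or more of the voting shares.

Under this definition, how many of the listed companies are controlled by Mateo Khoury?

Mateo holds 50% of Vantage, so Mateo controls Vantage.
No other company's threshold is met.
Mateo controls 1 company.

1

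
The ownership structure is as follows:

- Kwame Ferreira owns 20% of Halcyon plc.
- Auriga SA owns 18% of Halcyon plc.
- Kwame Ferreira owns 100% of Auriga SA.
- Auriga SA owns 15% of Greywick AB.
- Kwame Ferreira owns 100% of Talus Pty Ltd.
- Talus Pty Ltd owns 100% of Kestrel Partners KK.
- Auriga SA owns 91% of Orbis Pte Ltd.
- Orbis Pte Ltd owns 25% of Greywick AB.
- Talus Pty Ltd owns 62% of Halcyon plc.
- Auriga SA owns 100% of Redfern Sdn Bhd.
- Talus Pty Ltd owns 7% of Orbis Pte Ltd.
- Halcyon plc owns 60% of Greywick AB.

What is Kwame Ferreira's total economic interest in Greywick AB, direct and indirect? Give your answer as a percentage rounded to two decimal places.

Kwame reaches Greywick along 6 paths.
Via Auriga: 100% × 15% = 15%.
Via Talus → Halcyon: 100% × 62% × 60% = 37.2%.
Via Halcyon: 20% × 60% = 12%.
Via Auriga → Halcyon: 100% × 18% × 60% = 10.8%.
Via Auriga → Orbis: 100% × 91% × 25% = 22.75%.
Via Talus → Orbis: 100% × 7% × 25% = 1.75%.
Total: 15% + 37.2% + 12% + 10.8% + 22.75% + 1.75% = 99.5%.
Rounded: 99.50%.

99.50%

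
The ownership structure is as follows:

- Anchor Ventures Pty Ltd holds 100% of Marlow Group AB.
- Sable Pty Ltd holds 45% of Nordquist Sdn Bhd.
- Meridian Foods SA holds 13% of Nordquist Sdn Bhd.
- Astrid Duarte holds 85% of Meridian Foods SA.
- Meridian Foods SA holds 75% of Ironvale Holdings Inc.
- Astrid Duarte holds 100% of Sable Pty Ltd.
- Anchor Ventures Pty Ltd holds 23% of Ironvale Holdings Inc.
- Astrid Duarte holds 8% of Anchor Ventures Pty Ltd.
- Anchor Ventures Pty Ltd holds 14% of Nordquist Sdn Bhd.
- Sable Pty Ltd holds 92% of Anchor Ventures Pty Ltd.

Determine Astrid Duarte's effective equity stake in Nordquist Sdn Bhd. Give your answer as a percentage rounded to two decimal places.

Astrid reaches Nordquist along 4 paths.
Via Sable: 100% × 45% = 45%.
Via Anchor: 8% × 14% = 1.12%.
Via Sable → Anchor: 100% × 92% × 14% = 12.88%.
Via Meridian: 85% × 13% = 11.05%.
Total: 45% + 1.12% + 12.88% + 11.05% = 70.05%.

70.05%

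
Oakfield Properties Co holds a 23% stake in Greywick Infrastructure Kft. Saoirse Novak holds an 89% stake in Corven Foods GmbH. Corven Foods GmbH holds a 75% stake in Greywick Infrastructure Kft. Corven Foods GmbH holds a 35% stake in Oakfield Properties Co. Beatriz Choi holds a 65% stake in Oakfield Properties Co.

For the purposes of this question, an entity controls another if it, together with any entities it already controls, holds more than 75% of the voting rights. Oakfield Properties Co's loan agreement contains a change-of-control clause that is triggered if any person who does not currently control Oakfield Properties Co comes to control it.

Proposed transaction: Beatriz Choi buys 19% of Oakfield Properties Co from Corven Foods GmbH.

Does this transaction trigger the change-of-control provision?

Yes

The purchase adds only to Beatriz's holdings (Corven's stake shrinks), so Beatriz is the only person who could newly come to control Oakfield.
Beatriz's largest direct stake is 65% in Oakfield, which does not meet the threshold, so Beatriz controls no company.
In Oakfield, Beatriz's side holds only 65%, not > 75%.
So before the transaction, Beatriz does not control Oakfield.
After the purchase, Beatriz's direct stake in Oakfield rises to 65% + 19% = 84%, and Corven's stake falls to 16%.
Beatriz holds 84% of Oakfield, so Beatriz controls Oakfield.
Beatriz did not control Oakfield before and does after, so the clause is triggered.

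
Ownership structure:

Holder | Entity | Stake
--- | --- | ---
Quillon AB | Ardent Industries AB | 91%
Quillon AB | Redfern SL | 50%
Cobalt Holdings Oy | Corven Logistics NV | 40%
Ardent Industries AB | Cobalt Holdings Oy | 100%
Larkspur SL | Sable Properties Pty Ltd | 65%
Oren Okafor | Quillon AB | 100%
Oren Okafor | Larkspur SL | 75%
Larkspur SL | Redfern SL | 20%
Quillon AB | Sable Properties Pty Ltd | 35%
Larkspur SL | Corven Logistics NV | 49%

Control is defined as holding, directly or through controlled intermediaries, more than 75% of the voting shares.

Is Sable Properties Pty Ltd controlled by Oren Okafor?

Oren holds 100% of Quillon, so Oren controls Quillon.
Quillon holds 91% of Ardent, so Oren controls Ardent.
Ardent holds 100% of Cobalt, so Oren controls Cobalt.
In Sable, Oren's side holds only 35%, not > 75%.
So Oren does not control Sable.

No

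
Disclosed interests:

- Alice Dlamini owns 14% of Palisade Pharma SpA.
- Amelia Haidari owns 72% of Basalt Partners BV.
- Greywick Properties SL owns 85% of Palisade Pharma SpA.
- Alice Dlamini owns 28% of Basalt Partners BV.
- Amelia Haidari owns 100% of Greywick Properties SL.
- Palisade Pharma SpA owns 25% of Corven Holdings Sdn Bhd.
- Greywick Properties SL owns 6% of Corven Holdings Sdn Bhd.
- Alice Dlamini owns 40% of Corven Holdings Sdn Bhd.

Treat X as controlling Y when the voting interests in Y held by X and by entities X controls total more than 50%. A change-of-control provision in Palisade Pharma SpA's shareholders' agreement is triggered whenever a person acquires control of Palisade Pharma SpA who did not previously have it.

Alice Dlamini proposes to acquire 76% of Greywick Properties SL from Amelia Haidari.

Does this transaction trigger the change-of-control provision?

Yes

The purchase adds only to Alice's holdings (Amelia's stake shrinks), so Alice is the only person who could newly come to control Palisade.
Alice's largest direct stake is 40% in Corven, which does not meet the threshold, so Alice controls no company.
In Palisade, Alice's side holds only 14%, not > 50%.
So before the transaction, Alice does not control Palisade.
After the purchase, Alice holds 76% of Greywick directly, and Amelia's stake falls to 24%.
Alice holds 76% of Greywick, so Alice controls Greywick.
Alice and Greywick together hold 14% + 85% = 99% of Palisade, so Alice controls Palisade.
Alice did not control Palisade before and does after, so the clause is triggered.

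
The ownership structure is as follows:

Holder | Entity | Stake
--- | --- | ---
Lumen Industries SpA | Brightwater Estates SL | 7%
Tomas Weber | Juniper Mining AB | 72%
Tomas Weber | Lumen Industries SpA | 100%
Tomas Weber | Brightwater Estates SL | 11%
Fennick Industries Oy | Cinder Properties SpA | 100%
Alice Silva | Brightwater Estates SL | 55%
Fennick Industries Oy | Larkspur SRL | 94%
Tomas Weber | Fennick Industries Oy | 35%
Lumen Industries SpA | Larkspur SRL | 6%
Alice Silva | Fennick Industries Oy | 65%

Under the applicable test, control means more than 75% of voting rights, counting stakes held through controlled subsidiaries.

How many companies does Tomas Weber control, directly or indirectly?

1

Tomas holds 100% of Lumen, so Tomas controls Lumen.
No other company's threshold is met.
Tomas controls 1 company.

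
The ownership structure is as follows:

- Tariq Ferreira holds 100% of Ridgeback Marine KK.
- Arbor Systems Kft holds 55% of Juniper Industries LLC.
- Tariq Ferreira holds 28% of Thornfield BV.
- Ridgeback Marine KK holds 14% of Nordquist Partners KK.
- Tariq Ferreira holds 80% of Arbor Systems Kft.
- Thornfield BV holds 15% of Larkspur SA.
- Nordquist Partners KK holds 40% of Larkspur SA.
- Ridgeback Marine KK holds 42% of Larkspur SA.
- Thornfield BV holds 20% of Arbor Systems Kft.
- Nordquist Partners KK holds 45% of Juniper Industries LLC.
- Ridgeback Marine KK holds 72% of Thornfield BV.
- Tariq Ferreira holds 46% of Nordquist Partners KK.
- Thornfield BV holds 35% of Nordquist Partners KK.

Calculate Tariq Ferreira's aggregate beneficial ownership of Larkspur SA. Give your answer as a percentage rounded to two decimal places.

Tariq reaches Larkspur along 7 paths.
Via Thornfield: 28% × 15% = 4.2%.
Via Ridgeback → Thornfield: 100% × 72% × 15% = 10.8%.
Via Ridgeback → Nordquist: 100% × 14% × 40% = 5.6%.
Via Nordquist: 46% × 40% = 18.4%.
Via Thornfield → Nordquist: 28% × 35% × 40% = 3.92%.
Via Ridgeback → Thornfield → Nordquist: 100% × 72% × 35% × 40% = 10.08%.
Via Ridgeback: 100% × 42% = 42%.
Total: 4.2% + 10.8% + 5.6% + 18.4% + 3.92% + 10.08% + 42% = 95%.
Rounded: 95.00%.

95.00%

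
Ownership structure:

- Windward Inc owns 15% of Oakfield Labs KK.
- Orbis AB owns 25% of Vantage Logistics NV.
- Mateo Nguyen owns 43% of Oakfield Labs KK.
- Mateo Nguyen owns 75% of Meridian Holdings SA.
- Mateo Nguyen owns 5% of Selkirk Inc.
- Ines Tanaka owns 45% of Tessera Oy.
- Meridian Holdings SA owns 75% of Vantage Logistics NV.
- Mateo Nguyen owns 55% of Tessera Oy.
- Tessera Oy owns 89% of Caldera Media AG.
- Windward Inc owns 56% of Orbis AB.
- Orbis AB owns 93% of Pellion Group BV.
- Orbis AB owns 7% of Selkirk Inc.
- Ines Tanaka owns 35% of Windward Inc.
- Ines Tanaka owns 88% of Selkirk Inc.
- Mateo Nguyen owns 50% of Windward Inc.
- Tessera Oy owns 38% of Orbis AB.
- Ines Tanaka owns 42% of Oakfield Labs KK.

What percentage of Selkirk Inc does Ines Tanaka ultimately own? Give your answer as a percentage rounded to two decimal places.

Ines reaches Selkirk along 3 paths.
Direct stake: 88% = 88%.
Via Windward → Orbis: 35% × 56% × 7% = 1.372%.
Via Tessera → Orbis: 45% × 38% × 7% = 1.197%.
Total: 88% + 1.372% + 1.197% = 90.569%.
Rounded: 90.57%.

90.57%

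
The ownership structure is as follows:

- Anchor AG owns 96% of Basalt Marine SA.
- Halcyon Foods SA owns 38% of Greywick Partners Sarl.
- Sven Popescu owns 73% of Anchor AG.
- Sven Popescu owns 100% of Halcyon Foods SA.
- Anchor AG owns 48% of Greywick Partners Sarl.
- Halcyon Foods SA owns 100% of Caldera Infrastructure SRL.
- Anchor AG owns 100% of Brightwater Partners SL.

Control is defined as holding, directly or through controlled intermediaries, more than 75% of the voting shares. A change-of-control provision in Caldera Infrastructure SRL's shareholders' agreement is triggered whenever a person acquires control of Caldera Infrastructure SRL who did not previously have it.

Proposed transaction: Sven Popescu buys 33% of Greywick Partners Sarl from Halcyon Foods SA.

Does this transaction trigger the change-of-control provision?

The purchase adds only to Sven's holdings (Halcyon's stake shrinks), so Sven is the only person who could newly come to control Caldera.
Sven holds 100% of Halcyon, so Sven controls Halcyon.
Halcyon holds 100% of Caldera, so Sven controls Caldera.
So Sven already controls Caldera before the transaction.
After the purchase, Sven holds 33% of Greywick directly, and Halcyon's stake falls to 5%.
Sven controlled Caldera already, so this is not a new person acquiring control; every other person's position is unchanged or reduced.
No new person acquires control, so the clause is not triggered.

No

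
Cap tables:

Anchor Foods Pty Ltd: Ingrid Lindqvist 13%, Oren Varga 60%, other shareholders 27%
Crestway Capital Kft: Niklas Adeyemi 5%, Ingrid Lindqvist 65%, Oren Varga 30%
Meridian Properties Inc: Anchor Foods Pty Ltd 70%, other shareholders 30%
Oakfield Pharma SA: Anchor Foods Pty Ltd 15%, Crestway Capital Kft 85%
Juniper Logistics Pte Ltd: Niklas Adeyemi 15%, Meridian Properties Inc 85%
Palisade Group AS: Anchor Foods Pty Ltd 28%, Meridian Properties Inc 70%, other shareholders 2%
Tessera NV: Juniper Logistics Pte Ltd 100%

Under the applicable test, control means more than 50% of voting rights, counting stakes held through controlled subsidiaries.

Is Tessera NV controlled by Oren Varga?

Oren holds 60% of Anchor, so Oren controls Anchor.
Anchor holds 70% of Meridian, so Oren controls Meridian.
Meridian holds 85% of Juniper, so Oren controls Juniper.
Juniper holds 100% of Tessera, so Oren controls Tessera.

Yes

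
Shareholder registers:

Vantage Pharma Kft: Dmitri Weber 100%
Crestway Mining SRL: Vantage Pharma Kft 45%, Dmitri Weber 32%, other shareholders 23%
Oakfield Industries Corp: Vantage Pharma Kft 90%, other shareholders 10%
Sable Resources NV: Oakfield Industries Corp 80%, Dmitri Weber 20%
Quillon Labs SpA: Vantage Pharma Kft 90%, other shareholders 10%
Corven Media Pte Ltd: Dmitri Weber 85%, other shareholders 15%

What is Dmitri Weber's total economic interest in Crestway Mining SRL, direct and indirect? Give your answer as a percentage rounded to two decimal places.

77.00%

Dmitri reaches Crestway along 2 paths.
Via Vantage: 100% × 45% = 45%.
Direct stake: 32% = 32%.
Total: 45% + 32% = 77%.
Rounded: 77.00%.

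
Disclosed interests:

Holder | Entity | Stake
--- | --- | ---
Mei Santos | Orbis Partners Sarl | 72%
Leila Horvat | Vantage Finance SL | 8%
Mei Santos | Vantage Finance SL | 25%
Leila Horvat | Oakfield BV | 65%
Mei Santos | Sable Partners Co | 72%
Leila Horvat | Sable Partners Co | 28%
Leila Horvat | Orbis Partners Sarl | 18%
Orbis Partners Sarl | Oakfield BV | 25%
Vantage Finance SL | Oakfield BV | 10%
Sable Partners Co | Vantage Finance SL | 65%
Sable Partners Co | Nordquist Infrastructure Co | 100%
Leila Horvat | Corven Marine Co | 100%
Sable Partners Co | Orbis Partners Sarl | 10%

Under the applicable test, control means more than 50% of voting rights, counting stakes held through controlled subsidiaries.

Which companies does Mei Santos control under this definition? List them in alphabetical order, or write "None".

Nordquist Infrastructure Co, Orbis Partners Sarl, Sable Partners Co, Vantage Finance SL

Mei holds 72% of Sable, so Mei controls Sable.
Sable holds 100% of Nordquist, so Mei controls Nordquist.
Sable and Mei together hold 10% + 72% = 82% of Orbis, so Mei controls Orbis.
Mei and Sable together hold 25% + 65% = 90% of Vantage, so Mei controls Vantage.
No other company's threshold is met.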